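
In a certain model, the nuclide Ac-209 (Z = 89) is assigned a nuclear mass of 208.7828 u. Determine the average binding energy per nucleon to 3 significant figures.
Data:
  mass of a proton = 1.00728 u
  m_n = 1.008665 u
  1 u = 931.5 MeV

8.49 MeV/nucleon

Z = 89, so N = A − Z = 209 − 89 = 120.
Total constituent mass: 89 × 1.00728 + 120 × 1.008665 = 210.687720 u
The mass defect is 210.687720 − 208.7828 = 1.904920 u.
E_B = 1.904920 × 931.5 = 1774.43 MeV
BE/A = 1774.43 MeV / 209 = 8.490 MeV/nucleon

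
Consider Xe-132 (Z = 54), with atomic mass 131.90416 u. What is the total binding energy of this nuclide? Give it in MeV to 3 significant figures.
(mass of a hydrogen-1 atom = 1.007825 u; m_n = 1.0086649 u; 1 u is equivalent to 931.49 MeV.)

Z = 54, so N = A − Z = 132 − 54 = 78.
Mass of separated nucleons = 54(1.007825) + 78(1.0086649) = 54.422550 + 78.6758622 = 133.0984122 u
Mass defect Δm = 133.0984122 − 131.90416 = 1.1942522 u
Binding energy = Δm·c² = 1.1942522 × 931.49 MeV/u = 1112.43 MeV

1110 MeV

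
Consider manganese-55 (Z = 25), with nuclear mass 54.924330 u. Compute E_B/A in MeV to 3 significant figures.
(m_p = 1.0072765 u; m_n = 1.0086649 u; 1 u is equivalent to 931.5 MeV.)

8.77 MeV/nucleon

With 25 protons and 30 neutrons (A = 55):
Total constituent mass: 25 × 1.0072765 + 30 × 1.0086649 = 55.4418595 u
The mass defect is 55.4418595 − 54.924330 = 0.5175295 u.
Converting to energy: 0.5175295 u × 931.5 MeV/u = 482.079 MeV
Dividing by A = 55 gives 8.765 MeV per nucleon.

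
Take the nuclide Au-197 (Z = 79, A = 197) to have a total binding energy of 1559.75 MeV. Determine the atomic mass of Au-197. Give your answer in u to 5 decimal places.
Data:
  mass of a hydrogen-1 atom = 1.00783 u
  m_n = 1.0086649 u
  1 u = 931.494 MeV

196.96657 u

Mass defect = 1559.75 MeV / (931.494 MeV/u) = 1.6744606 u
Constituent mass = 79(1.00783) + 118(1.0086649) = 198.6410282 u
Atomic mass = 198.6410282 − 1.6744606 = 196.9665676 u ≈ 196.96657 u (to 5 decimal places)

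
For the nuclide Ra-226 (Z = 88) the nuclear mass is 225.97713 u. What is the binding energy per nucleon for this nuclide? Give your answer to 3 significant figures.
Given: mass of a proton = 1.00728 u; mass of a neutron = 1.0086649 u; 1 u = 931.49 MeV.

Mass of separated nucleons = 88(1.00728) + 138(1.0086649) = 88.64064 + 139.1957562 = 227.8363962 u
The mass defect is 227.8363962 − 225.97713 = 1.8592662 u.
E_B = 1.8592662 × 931.49 = 1731.89 MeV
BE/A = 1731.89 MeV / 226 = 7.663 MeV/nucleon

7.66 MeV/nucleon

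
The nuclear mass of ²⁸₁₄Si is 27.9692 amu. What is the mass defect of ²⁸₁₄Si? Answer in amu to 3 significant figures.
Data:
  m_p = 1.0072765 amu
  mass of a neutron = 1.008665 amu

With 14 protons and 14 neutrons (A = 28):
Total constituent mass: 14 × 1.0072765 + 14 × 1.008665 = 28.2231810 amu
Mass defect Δm = 28.2231810 − 27.9692 = 0.2539810 amu

0.254 amu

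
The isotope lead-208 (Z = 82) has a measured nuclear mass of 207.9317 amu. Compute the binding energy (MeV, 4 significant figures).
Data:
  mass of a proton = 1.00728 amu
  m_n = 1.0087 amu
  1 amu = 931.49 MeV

1641 MeV

The nucleus contains 82 protons and 208 − 82 = 126 neutrons.
Total constituent mass: 82 × 1.00728 + 126 × 1.0087 = 209.69316 amu
The mass defect is 209.69316 − 207.9317 = 1.76146 amu.
Binding energy = Δm·c² = 1.76146 × 931.49 MeV/amu = 1640.78 MeV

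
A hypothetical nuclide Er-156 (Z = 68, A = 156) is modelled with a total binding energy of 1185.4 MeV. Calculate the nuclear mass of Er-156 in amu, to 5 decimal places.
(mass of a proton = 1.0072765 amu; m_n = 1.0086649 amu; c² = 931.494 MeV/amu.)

Mass defect = 1185.4 MeV / (931.494 MeV/amu) = 1.2725793 amu
Constituent mass = 68(1.0072765) + 88(1.0086649) = 157.2573132 amu
Nuclear mass = 157.2573132 − 1.2725793 = 155.9847339 amu ≈ 155.98473 amu (to 5 decimal places)

155.98473 amu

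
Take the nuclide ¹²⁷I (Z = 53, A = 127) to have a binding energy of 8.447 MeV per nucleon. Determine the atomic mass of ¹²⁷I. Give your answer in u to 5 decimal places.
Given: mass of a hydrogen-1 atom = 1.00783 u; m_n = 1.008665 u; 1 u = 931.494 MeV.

Total binding energy = 127 × 8.447 = 1072.769 MeV
Mass defect = 1072.769 MeV / (931.494 MeV/u) = 1.1516650 u
Constituent mass = 53(1.00783) + 74(1.008665) = 128.056200 u
Atomic mass = 128.056200 − 1.1516650 = 126.9045350 u ≈ 126.90454 u (to 5 decimal places)

126.90454 u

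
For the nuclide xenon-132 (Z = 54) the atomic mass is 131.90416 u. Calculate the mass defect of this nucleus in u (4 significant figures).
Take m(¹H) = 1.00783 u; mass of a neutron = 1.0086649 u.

Total constituent mass: 54 × 1.00783 + 78 × 1.0086649 = 133.0986822 u
The mass defect is 133.0986822 − 131.90416 = 1.1945222 u.

1.195 u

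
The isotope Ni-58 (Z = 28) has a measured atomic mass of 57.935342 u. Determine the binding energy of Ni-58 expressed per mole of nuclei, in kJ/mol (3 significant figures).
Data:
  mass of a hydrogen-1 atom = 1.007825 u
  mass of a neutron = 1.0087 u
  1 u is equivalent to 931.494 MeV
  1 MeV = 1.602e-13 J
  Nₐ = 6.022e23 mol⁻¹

4.90e+10 kJ/mol

The nucleus contains 28 protons and 58 − 28 = 30 neutrons.
Σm = 28·m(¹H) + 30·m_n = 28.219100 + 30.2610 = 58.480100 u
The mass defect is 58.480100 − 57.935342 = 0.544758 u.
Binding energy = Δm·c² = 0.544758 × 931.494 MeV/u = 507.439 MeV
Per nucleus in joules: 507.439 MeV × 1.602e-13 J/MeV = 8.1292e-11 J
Per mole: 8.1292e-11 J × 6.022e23 mol⁻¹ = 4.8954e+13 J/mol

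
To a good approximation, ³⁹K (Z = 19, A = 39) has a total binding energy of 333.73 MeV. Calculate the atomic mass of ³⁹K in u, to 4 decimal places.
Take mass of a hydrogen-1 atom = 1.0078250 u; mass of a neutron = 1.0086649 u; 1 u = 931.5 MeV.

Mass defect = 333.73 MeV / (931.5 MeV/u) = 0.358272 u
Constituent mass = 19(1.0078250) + 20(1.0086649) = 39.3219730 u
Atomic mass = 39.3219730 − 0.358272 = 38.9637010 u ≈ 38.9637 u (to 4 decimal places)

38.9637 u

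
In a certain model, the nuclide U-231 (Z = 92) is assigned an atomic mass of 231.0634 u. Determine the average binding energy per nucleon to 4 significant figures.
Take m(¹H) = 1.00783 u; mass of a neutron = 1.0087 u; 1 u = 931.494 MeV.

The nucleus contains 92 protons and 231 − 92 = 139 neutrons.
Total constituent mass: 92 × 1.00783 + 139 × 1.0087 = 232.92966 u
Mass defect Δm = 232.92966 − 231.0634 = 1.86626 u
Binding energy = Δm·c² = 1.86626 × 931.494 MeV/u = 1738.41 MeV
Per nucleon: 1738.41 / 231 = 7.526 MeV

7.526 MeV/nucleon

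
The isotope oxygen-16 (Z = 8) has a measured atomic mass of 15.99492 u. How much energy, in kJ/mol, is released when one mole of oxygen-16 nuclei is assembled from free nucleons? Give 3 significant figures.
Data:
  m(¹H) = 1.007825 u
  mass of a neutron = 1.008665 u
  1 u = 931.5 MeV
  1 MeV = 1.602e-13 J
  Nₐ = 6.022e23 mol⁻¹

1.23e+10 kJ/mol

Mass of separated nucleons = 8(1.007825) + 8(1.008665) = 8.062600 + 8.069320 = 16.131920 u
Δm = 16.131920 − 15.99492 = 0.137000 u
Binding energy = Δm·c² = 0.137000 × 931.5 MeV/u = 127.616 MeV
Per nucleus in joules: 127.616 MeV × 1.602e-13 J/MeV = 2.0444e-11 J
Per mole: 2.0444e-11 J × 6.022e23 mol⁻¹ = 1.2311e+13 J/mol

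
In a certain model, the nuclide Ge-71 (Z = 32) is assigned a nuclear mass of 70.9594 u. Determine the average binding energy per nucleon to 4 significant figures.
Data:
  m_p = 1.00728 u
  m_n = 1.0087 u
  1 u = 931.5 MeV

8.041 MeV/nucleon

Z = 32, so N = A − Z = 71 − 32 = 39.
Mass of separated nucleons = 32(1.00728) + 39(1.0087) = 32.23296 + 39.3393 = 71.57226 u
The mass defect is 71.57226 − 70.9594 = 0.61286 u.
E_B = 0.61286 × 931.5 = 570.879 MeV
Per nucleon: 570.879 / 71 = 8.041 MeV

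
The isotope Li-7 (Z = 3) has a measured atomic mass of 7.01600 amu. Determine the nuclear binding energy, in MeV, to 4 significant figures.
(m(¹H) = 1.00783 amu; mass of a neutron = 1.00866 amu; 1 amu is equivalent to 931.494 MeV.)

The nucleus contains 3 protons and 7 − 3 = 4 neutrons.
Σm = 3·m(¹H) + 4·m_n = 3.02349 + 4.03464 = 7.05813 amu
Δm = 7.05813 − 7.01600 = 0.04213 amu
Converting to energy: 0.04213 amu × 931.494 MeV/amu = 39.2438 MeV

39.24 MeV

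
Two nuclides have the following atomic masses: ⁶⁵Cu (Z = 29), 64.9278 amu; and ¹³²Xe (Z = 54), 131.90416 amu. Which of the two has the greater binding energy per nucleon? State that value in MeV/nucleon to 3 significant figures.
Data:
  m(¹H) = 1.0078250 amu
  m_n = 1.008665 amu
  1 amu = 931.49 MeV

⁶⁵Cu: Σm = 29(1.0078250) + 36(1.008665) = 65.5388650 amu; Δm = 0.6110650 amu; E_B = 569.20 MeV; E_B/A = 8.757 MeV
¹³²Xe: Σm = 54(1.0078250) + 78(1.008665) = 133.0984200 amu; Δm = 1.1942600 amu; E_B = 1112.44 MeV; E_B/A = 8.428 MeV
⁶⁵Cu has the higher binding energy per nucleon, so it is the more tightly bound nucleus.

⁶⁵Cu; 8.76 MeV/nucleon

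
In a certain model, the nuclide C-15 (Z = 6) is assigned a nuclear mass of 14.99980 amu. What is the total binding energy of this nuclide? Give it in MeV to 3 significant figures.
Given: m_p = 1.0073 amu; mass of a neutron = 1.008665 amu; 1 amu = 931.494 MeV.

114 MeV

Σm = 6·m_p + 9·m_n = 6.0438 + 9.077985 = 15.121785 amu
Δm = 15.121785 − 14.99980 = 0.121985 amu
Binding energy = Δm·c² = 0.121985 × 931.494 MeV/amu = 113.628 MeV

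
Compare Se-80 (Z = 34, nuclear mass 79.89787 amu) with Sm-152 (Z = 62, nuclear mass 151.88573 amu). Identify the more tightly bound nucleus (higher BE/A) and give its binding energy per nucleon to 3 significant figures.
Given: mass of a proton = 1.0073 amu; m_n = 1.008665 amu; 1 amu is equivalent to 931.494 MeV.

Se-80: Σm = 34(1.0073) + 46(1.008665) = 80.646790 amu; Δm = 0.748920 amu; E_B = 697.61 MeV; E_B/A = 8.720 MeV
Sm-152: Σm = 62(1.0073) + 90(1.008665) = 153.232450 amu; Δm = 1.346720 amu; E_B = 1254.5 MeV; E_B/A = 8.253 MeV
Se-80 has the higher binding energy per nucleon, so it is the more tightly bound nucleus.

Se-80; 8.72 MeV/nucleon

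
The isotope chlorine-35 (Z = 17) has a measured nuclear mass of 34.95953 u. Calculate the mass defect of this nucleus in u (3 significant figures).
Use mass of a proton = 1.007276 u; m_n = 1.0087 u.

0.321 u

Σm = 17·m_p + 18·m_n = 17.123692 + 18.1566 = 35.280292 u
Mass defect Δm = 35.280292 − 34.95953 = 0.320762 u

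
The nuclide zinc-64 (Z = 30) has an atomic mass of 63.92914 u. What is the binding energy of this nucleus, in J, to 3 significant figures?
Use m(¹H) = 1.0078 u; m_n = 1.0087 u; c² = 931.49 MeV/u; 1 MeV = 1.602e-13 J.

8.96e-11 J

The nucleus contains 30 protons and 64 − 30 = 34 neutrons.
Σm = 30·m(¹H) + 34·m_n = 30.2340 + 34.2958 = 64.5298 u
Δm = 64.5298 − 63.92914 = 0.60066 u
Binding energy = Δm·c² = 0.60066 × 931.49 MeV/u = 559.509 MeV
In joules: 559.509 MeV × 1.602e-13 J/MeV = 8.9633e-11 J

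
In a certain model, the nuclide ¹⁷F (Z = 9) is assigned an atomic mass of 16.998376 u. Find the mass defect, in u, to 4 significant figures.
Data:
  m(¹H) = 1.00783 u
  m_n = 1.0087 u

0.1417 u

Z = 9, so N = A − Z = 17 − 9 = 8.
Σm = 9·m(¹H) + 8·m_n = 9.07047 + 8.0696 = 17.14007 u
The mass defect is 17.14007 − 16.998376 = 0.141694 u.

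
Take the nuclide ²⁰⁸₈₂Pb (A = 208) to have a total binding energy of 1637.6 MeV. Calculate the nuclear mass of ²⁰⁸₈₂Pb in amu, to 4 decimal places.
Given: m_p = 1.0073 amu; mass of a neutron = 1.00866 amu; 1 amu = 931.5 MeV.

207.9317 amu

Mass defect = 1637.6 MeV / (931.5 MeV/amu) = 1.758025 amu
Constituent mass = 82(1.0073) + 126(1.00866) = 209.68976 amu
Nuclear mass = 209.68976 − 1.758025 = 207.931735 amu ≈ 207.9317 amu (to 4 decimal places)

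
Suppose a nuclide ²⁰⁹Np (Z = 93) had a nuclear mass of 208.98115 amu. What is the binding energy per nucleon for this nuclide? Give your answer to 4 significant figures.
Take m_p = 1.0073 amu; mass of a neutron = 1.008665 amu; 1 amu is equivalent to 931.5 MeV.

Total constituent mass: 93 × 1.0073 + 116 × 1.008665 = 210.684040 amu
Δm = 210.684040 − 208.98115 = 1.702890 amu
Binding energy = Δm·c² = 1.702890 × 931.5 MeV/amu = 1586.24 MeV
BE/A = 1586.24 MeV / 209 = 7.590 MeV/nucleon

7.590 MeV/nucleon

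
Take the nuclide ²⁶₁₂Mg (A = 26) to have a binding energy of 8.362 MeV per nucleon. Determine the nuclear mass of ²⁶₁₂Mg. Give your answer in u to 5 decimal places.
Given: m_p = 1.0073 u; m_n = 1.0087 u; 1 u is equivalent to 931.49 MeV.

25.97600 u

Total binding energy = 26 × 8.362 = 217.412 MeV
Mass defect = 217.412 MeV / (931.49 MeV/u) = 0.2334024 u
Constituent mass = 12(1.0073) + 14(1.0087) = 26.2094 u
Nuclear mass = 26.2094 − 0.2334024 = 25.9759976 u ≈ 25.97600 u (to 5 decimal places)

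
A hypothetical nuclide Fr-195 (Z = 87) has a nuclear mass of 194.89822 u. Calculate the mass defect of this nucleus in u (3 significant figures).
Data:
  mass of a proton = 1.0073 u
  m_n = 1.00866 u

Z = 87, so N = A − Z = 195 − 87 = 108.
Total constituent mass: 87 × 1.0073 + 108 × 1.00866 = 196.57038 u
Δm = 196.57038 − 194.89822 = 1.67216 u

1.67 u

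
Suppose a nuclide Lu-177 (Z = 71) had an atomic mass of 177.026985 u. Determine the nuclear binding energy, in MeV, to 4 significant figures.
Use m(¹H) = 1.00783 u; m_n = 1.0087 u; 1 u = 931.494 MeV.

With 71 protons and 106 neutrons (A = 177):
Σm = 71·m(¹H) + 106·m_n = 71.55593 + 106.9222 = 178.47813 u
The mass defect is 178.47813 − 177.026985 = 1.451145 u.
Binding energy = Δm·c² = 1.451145 × 931.494 MeV/u = 1351.73 MeV

1352 MeV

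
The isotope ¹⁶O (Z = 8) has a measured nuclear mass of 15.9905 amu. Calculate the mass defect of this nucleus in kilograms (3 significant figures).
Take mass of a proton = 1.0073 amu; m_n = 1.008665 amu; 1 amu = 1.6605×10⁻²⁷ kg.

The nucleus contains 8 protons and 16 − 8 = 8 neutrons.
Σm = 8·m_p + 8·m_n = 8.0584 + 8.069320 = 16.127720 amu
The mass defect is 16.127720 − 15.9905 = 0.137220 amu.
In SI units: 0.137220 amu × 1.6605×10⁻²⁷ kg/amu = 2.2785e-28 kg

2.28e-28 kg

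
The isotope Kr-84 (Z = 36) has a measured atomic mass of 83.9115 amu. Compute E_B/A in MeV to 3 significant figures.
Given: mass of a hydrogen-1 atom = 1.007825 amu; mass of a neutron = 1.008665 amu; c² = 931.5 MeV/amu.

With 36 protons and 48 neutrons (A = 84):
Mass of separated nucleons = 36(1.007825) + 48(1.008665) = 36.281700 + 48.415920 = 84.697620 amu
Δm = 84.697620 − 83.9115 = 0.786120 amu
Binding energy = Δm·c² = 0.786120 × 931.5 MeV/amu = 732.271 MeV
BE/A = 732.271 MeV / 84 = 8.718 MeV/nucleon

8.72 MeV/nucleon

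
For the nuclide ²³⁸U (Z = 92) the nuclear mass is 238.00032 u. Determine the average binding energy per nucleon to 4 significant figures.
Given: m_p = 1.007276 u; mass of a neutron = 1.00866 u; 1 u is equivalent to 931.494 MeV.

Total constituent mass: 92 × 1.007276 + 146 × 1.00866 = 239.933752 u
The mass defect is 239.933752 − 238.00032 = 1.933432 u.
Binding energy = Δm·c² = 1.933432 × 931.494 MeV/u = 1800.98 MeV
Per nucleon: 1800.98 / 238 = 7.567 MeV

7.567 MeV/nucleon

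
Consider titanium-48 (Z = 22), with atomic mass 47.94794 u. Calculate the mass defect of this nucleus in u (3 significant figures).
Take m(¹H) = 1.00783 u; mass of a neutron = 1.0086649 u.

0.450 u

Total constituent mass: 22 × 1.00783 + 26 × 1.0086649 = 48.3975474 u
Δm = 48.3975474 − 47.94794 = 0.4496074 u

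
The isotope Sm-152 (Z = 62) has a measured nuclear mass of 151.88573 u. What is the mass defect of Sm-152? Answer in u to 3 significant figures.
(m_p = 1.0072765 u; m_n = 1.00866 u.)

1.34 u

Z = 62, so N = A − Z = 152 − 62 = 90.
Total constituent mass: 62 × 1.0072765 + 90 × 1.00866 = 153.2305430 u
Δm = 153.2305430 − 151.88573 = 1.3448130 u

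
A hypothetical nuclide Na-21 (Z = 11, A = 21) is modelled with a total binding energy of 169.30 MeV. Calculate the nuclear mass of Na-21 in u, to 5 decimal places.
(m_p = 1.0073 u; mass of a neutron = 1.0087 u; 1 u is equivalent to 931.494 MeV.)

20.98555 u

Mass defect = 169.30 MeV / (931.494 MeV/u) = 0.1817510 u
Constituent mass = 11(1.0073) + 10(1.0087) = 21.1673 u
Nuclear mass = 21.1673 − 0.1817510 = 20.9855490 u ≈ 20.98555 u (to 5 decimal places)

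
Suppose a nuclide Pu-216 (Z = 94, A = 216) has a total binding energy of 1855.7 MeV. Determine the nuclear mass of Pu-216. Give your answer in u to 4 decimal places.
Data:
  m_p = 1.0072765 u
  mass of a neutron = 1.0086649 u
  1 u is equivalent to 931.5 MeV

215.7489 u

Mass defect = 1855.7 MeV / (931.5 MeV/u) = 1.992163 u
Constituent mass = 94(1.0072765) + 122(1.0086649) = 217.7411088 u
Nuclear mass = 217.7411088 − 1.992163 = 215.7489458 u ≈ 215.7489 u (to 4 decimal places)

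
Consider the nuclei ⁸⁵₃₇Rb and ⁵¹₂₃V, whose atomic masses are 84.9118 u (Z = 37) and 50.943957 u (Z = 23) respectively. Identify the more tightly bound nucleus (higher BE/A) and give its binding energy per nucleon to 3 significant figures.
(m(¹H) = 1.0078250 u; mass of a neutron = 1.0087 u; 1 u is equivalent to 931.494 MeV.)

⁸⁵₃₇Rb: Σm = 37(1.0078250) + 48(1.0087) = 85.7071250 u; Δm = 0.7953250 u; E_B = 740.84 MeV; E_B/A = 8.716 MeV
⁵¹₂₃V: Σm = 23(1.0078250) + 28(1.0087) = 51.4235750 u; Δm = 0.4796180 u; E_B = 446.76 MeV; E_B/A = 8.760 MeV
⁵¹₂₃V has the higher binding energy per nucleon, so it is the more tightly bound nucleus.

⁵¹₂₃V; 8.76 MeV/nucleon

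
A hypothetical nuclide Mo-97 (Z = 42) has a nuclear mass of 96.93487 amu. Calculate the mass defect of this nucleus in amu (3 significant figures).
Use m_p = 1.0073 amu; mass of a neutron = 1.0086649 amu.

The nucleus contains 42 protons and 97 − 42 = 55 neutrons.
Total constituent mass: 42 × 1.0073 + 55 × 1.0086649 = 97.7831695 amu
Mass defect Δm = 97.7831695 − 96.93487 = 0.8482995 amu

0.848 amu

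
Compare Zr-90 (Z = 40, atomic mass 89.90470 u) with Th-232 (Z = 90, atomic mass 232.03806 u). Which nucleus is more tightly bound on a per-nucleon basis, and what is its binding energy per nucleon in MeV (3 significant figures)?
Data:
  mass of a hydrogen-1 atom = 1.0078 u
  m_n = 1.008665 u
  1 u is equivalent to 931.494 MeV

Zr-90; 8.70 MeV/nucleon

Zr-90: Σm = 40(1.0078) + 50(1.008665) = 90.745250 u; Δm = 0.840550 u; E_B = 782.97 MeV; E_B/A = 8.700 MeV
Th-232: Σm = 90(1.0078) + 142(1.008665) = 233.932430 u; Δm = 1.894370 u; E_B = 1764.6 MeV; E_B/A = 7.606 MeV
Zr-90 has the higher binding energy per nucleon, so it is the more tightly bound nucleus.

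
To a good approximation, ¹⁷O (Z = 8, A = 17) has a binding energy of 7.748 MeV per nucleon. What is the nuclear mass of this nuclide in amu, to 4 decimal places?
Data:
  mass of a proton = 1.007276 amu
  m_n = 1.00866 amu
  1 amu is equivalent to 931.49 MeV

16.9947 amu

Total binding energy = 17 × 7.748 = 131.716 MeV
Mass defect = 131.716 MeV / (931.49 MeV/amu) = 0.141404 amu
Constituent mass = 8(1.007276) + 9(1.00866) = 17.136148 amu
Nuclear mass = 17.136148 − 0.141404 = 16.994744 amu ≈ 16.9947 amu (to 4 decimal places)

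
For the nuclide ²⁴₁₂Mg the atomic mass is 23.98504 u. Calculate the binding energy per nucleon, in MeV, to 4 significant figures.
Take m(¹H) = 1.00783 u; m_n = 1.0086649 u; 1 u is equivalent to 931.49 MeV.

The nucleus contains 12 protons and 24 − 12 = 12 neutrons.
Mass of separated nucleons = 12(1.00783) + 12(1.0086649) = 12.09396 + 12.1039788 = 24.1979388 u
Mass defect Δm = 24.1979388 − 23.98504 = 0.2128988 u
Binding energy = Δm·c² = 0.2128988 × 931.49 MeV/u = 198.313 MeV
BE/A = 198.313 MeV / 24 = 8.263 MeV/nucleon

8.263 MeV/nucleon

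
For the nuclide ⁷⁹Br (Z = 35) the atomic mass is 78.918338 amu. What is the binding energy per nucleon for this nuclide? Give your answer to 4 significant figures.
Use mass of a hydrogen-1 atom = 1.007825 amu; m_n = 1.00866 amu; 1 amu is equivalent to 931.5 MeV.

8.685 MeV/nucleon

The nucleus contains 35 protons and 79 − 35 = 44 neutrons.
Mass of separated nucleons = 35(1.007825) + 44(1.00866) = 35.273875 + 44.38104 = 79.654915 amu
The mass defect is 79.654915 − 78.918338 = 0.736577 amu.
E_B = 0.736577 × 931.5 = 686.121 MeV
Per nucleon: 686.121 / 79 = 8.685 MeV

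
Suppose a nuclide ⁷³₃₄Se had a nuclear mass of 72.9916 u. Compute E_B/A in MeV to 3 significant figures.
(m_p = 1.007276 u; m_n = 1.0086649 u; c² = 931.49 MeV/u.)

7.58 MeV/nucleon

Mass of separated nucleons = 34(1.007276) + 39(1.0086649) = 34.247384 + 39.3379311 = 73.5853151 u
The mass defect is 73.5853151 − 72.9916 = 0.5937151 u.
Binding energy = Δm·c² = 0.5937151 × 931.49 MeV/u = 553.040 MeV
Dividing by A = 73 gives 7.576 MeV per nucleon.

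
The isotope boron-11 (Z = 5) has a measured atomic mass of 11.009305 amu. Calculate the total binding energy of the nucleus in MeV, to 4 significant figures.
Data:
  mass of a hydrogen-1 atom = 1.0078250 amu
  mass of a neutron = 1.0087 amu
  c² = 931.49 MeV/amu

76.40 MeV

Σm = 5·m(¹H) + 6·m_n = 5.0391250 + 6.0522 = 11.0913250 amu
The mass defect is 11.0913250 − 11.009305 = 0.0820200 amu.
E_B = 0.0820200 × 931.49 = 76.4008 MeV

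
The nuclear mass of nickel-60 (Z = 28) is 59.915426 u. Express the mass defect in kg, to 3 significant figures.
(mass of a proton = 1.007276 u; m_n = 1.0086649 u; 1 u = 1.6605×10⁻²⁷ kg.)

9.39e-28 kg

The nucleus contains 28 protons and 60 − 28 = 32 neutrons.
Σm = 28·m_p + 32·m_n = 28.203728 + 32.2772768 = 60.4810048 u
Δm = 60.4810048 − 59.915426 = 0.5655788 u
In SI units: 0.5655788 u × 1.6605×10⁻²⁷ kg/u = 9.3914e-28 kg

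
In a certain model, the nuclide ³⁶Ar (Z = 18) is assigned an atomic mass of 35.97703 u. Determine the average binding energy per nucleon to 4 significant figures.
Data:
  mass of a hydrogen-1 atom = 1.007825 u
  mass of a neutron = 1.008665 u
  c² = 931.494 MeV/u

8.275 MeV/nucleon

The nucleus contains 18 protons and 36 − 18 = 18 neutrons.
Mass of separated nucleons = 18(1.007825) + 18(1.008665) = 18.140850 + 18.155970 = 36.296820 u
Δm = 36.296820 − 35.97703 = 0.319790 u
E_B = 0.319790 × 931.494 = 297.882 MeV
Per nucleon: 297.882 / 36 = 8.275 MeV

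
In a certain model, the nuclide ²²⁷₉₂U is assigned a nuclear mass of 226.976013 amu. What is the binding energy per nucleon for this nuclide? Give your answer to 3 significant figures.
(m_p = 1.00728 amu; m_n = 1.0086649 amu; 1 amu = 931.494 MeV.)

With 92 protons and 135 neutrons (A = 227):
Σm = 92·m_p + 135·m_n = 92.66976 + 136.1697615 = 228.8395215 amu
Mass defect Δm = 228.8395215 − 226.976013 = 1.8635085 amu
Converting to energy: 1.8635085 amu × 931.494 MeV/amu = 1735.85 MeV
Per nucleon: 1735.85 / 227 = 7.647 MeV

7.65 MeV/nucleon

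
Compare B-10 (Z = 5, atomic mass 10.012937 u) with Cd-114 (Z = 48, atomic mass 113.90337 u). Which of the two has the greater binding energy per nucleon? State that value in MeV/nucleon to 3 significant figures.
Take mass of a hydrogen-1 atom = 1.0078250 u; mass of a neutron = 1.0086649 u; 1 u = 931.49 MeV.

Cd-114; 8.53 MeV/nucleon

B-10: Σm = 5(1.0078250) + 5(1.0086649) = 10.0824495 u; Δm = 0.0695125 u; E_B = 64.750 MeV; E_B/A = 6.475 MeV
Cd-114: Σm = 48(1.0078250) + 66(1.0086649) = 114.9474834 u; Δm = 1.0441134 u; E_B = 972.58 MeV; E_B/A = 8.531 MeV
Cd-114 has the higher binding energy per nucleon, so it is the more tightly bound nucleus.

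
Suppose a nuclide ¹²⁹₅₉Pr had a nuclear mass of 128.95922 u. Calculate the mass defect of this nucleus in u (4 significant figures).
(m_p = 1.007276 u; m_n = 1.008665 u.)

Z = 59, so N = A − Z = 129 − 59 = 70.
Mass of separated nucleons = 59(1.007276) + 70(1.008665) = 59.429284 + 70.606550 = 130.035834 u
Δm = 130.035834 − 128.95922 = 1.076614 u

1.077 u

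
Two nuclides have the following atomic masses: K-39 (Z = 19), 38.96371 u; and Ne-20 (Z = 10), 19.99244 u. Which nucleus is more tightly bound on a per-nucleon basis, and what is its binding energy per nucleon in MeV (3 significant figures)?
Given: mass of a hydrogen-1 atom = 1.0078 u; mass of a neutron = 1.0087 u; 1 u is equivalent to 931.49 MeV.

K-39: Σm = 19(1.0078) + 20(1.0087) = 39.3222 u; Δm = 0.35849 u; E_B = 333.93 MeV; E_B/A = 8.562 MeV
Ne-20: Σm = 10(1.0078) + 10(1.0087) = 20.1650 u; Δm = 0.17256 u; E_B = 160.74 MeV; E_B/A = 8.037 MeV
K-39 has the higher binding energy per nucleon, so it is the more tightly bound nucleus.

K-39; 8.56 MeV/nucleon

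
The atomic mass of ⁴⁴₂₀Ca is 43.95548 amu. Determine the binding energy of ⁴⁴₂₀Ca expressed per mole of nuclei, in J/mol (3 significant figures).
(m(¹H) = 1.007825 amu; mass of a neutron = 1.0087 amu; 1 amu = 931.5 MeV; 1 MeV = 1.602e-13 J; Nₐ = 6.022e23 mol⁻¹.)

Z = 20, so N = A − Z = 44 − 20 = 24.
Σm = 20·m(¹H) + 24·m_n = 20.156500 + 24.2088 = 44.365300 amu
The mass defect is 44.365300 − 43.95548 = 0.409820 amu.
E_B = 0.409820 × 931.5 = 381.747 MeV
Per nucleus in joules: 381.747 MeV × 1.602e-13 J/MeV = 6.1156e-11 J
Per mole: 6.1156e-11 J × 6.022e23 mol⁻¹ = 3.6828e+13 J/mol

3.68e+13 J/mol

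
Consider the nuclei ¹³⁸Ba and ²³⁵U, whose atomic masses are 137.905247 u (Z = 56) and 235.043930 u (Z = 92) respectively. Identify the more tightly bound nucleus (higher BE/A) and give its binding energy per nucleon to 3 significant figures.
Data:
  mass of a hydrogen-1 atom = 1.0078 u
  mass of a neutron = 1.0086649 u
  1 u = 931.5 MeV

¹³⁸Ba: Σm = 56(1.0078) + 82(1.0086649) = 139.1473218 u; Δm = 1.2420748 u; E_B = 1157.0 MeV; E_B/A = 8.384 MeV
²³⁵U: Σm = 92(1.0078) + 143(1.0086649) = 236.9566807 u; Δm = 1.9127507 u; E_B = 1781.7 MeV; E_B/A = 7.582 MeV
¹³⁸Ba has the higher binding energy per nucleon, so it is the more tightly bound nucleus.

¹³⁸Ba; 8.38 MeV/nucleon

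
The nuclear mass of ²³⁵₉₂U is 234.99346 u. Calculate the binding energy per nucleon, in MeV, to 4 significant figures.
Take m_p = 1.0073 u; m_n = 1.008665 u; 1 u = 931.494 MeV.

7.600 MeV/nucleon

With 92 protons and 143 neutrons (A = 235):
Σm = 92·m_p + 143·m_n = 92.6716 + 144.239095 = 236.910695 u
The mass defect is 236.910695 − 234.99346 = 1.917235 u.
E_B = 1.917235 × 931.494 = 1785.89 MeV
Dividing by A = 235 gives 7.600 MeV per nucleon.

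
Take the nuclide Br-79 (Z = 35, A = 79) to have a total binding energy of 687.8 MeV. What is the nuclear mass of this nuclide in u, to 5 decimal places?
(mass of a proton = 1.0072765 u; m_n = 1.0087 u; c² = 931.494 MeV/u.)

78.89909 u

Mass defect = 687.8 MeV / (931.494 MeV/u) = 0.7383837 u
Constituent mass = 35(1.0072765) + 44(1.0087) = 79.6374775 u
Nuclear mass = 79.6374775 − 0.7383837 = 78.8990938 u ≈ 78.89909 u (to 5 decimal places)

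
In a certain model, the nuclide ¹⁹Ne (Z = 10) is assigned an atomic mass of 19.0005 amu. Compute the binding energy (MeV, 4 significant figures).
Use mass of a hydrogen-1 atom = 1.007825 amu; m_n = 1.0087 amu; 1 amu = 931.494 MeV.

145.4 MeV

Z = 10, so N = A − Z = 19 − 10 = 9.
Mass of separated nucleons = 10(1.007825) + 9(1.0087) = 10.078250 + 9.0783 = 19.156550 amu
Δm = 19.156550 − 19.0005 = 0.156050 amu
E_B = 0.156050 × 931.494 = 145.360 MeV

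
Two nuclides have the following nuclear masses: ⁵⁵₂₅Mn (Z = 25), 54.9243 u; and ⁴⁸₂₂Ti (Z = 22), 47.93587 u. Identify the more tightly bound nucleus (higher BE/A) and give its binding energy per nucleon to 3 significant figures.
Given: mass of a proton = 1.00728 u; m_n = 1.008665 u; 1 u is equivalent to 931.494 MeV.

⁵⁵₂₅Mn: Σm = 25(1.00728) + 30(1.008665) = 55.441950 u; Δm = 0.517650 u; E_B = 482.19 MeV; E_B/A = 8.767 MeV
⁴⁸₂₂Ti: Σm = 22(1.00728) + 26(1.008665) = 48.385450 u; Δm = 0.449580 u; E_B = 418.78 MeV; E_B/A = 8.7246 MeV
⁵⁵₂₅Mn has the higher binding energy per nucleon, so it is the more tightly bound nucleus.

⁵⁵₂₅Mn; 8.77 MeV/nucleon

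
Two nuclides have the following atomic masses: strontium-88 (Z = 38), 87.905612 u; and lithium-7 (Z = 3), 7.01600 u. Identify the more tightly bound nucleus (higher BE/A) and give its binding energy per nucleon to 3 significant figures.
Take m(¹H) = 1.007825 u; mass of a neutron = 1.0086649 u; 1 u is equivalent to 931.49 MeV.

strontium-88: Σm = 38(1.007825) + 50(1.0086649) = 88.7305950 u; Δm = 0.8249830 u; E_B = 768.46 MeV; E_B/A = 8.733 MeV
lithium-7: Σm = 3(1.007825) + 4(1.0086649) = 7.0581346 u; Δm = 0.0421346 u; E_B = 39.248 MeV; E_B/A = 5.607 MeV
strontium-88 has the higher binding energy per nucleon, so it is the more tightly bound nucleus.

strontium-88; 8.73 MeV/nucleon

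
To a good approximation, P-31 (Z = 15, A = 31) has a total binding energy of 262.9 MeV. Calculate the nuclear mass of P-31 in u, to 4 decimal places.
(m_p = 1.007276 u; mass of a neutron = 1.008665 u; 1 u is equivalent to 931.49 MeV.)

30.9655 u

Mass defect = 262.9 MeV / (931.49 MeV/u) = 0.282236 u
Constituent mass = 15(1.007276) + 16(1.008665) = 31.247780 u
Nuclear mass = 31.247780 − 0.282236 = 30.965544 u ≈ 30.9655 u (to 4 decimal places)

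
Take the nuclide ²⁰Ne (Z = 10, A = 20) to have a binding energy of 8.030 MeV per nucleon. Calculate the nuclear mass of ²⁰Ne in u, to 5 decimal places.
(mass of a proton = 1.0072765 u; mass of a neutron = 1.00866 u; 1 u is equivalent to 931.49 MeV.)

Total binding energy = 20 × 8.030 = 160.600 MeV
Mass defect = 160.600 MeV / (931.49 MeV/u) = 0.1724119 u
Constituent mass = 10(1.0072765) + 10(1.00866) = 20.1593650 u
Nuclear mass = 20.1593650 − 0.1724119 = 19.9869531 u ≈ 19.98695 u (to 5 decimal places)

19.98695 u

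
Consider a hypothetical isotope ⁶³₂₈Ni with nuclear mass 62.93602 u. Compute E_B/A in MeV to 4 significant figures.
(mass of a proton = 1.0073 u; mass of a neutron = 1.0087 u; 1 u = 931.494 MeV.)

8.470 MeV/nucleon

Total constituent mass: 28 × 1.0073 + 35 × 1.0087 = 63.5089 u
Δm = 63.5089 − 62.93602 = 0.57288 u
E_B = 0.57288 × 931.494 = 533.634 MeV
BE/A = 533.634 MeV / 63 = 8.470 MeV/nucleon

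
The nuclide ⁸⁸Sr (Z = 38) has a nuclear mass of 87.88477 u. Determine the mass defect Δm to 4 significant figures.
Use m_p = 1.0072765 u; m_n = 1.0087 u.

With 38 protons and 50 neutrons (A = 88):
Mass of separated nucleons = 38(1.0072765) + 50(1.0087) = 38.2765070 + 50.4350 = 88.7115070 u
Δm = 88.7115070 − 87.88477 = 0.8267370 u

0.8267 u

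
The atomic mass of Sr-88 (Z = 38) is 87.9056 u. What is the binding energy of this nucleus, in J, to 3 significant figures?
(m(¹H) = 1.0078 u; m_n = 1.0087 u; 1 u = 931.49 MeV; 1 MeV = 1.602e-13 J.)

1.23e-10 J

Mass of separated nucleons = 38(1.0078) + 50(1.0087) = 38.2964 + 50.4350 = 88.7314 u
The mass defect is 88.7314 − 87.9056 = 0.8258 u.
Converting to energy: 0.8258 u × 931.49 MeV/u = 769.224 MeV
In joules: 769.224 MeV × 1.602e-13 J/MeV = 1.2323e-10 J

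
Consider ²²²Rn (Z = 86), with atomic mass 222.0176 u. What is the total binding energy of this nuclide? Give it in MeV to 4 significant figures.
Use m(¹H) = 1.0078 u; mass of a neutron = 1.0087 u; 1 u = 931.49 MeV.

The nucleus contains 86 protons and 222 − 86 = 136 neutrons.
Mass of separated nucleons = 86(1.0078) + 136(1.0087) = 86.6708 + 137.1832 = 223.8540 u
Mass defect Δm = 223.8540 − 222.0176 = 1.8364 u
E_B = 1.8364 × 931.49 = 1710.59 MeV

1711 MeV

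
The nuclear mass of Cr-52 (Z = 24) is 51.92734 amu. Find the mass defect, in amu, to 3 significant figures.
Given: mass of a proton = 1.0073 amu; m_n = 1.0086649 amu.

0.490 amu

Z = 24, so N = A − Z = 52 − 24 = 28.
Total constituent mass: 24 × 1.0073 + 28 × 1.0086649 = 52.4178172 amu
The mass defect is 52.4178172 − 51.92734 = 0.4904772 amu.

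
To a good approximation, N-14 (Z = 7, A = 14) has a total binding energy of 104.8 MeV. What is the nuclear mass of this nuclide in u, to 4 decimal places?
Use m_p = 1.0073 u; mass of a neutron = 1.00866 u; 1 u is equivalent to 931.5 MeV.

13.9992 u

Mass defect = 104.8 MeV / (931.5 MeV/u) = 0.112507 u
Constituent mass = 7(1.0073) + 7(1.00866) = 14.11172 u
Nuclear mass = 14.11172 − 0.112507 = 13.999213 u ≈ 13.9992 u (to 4 decimal places)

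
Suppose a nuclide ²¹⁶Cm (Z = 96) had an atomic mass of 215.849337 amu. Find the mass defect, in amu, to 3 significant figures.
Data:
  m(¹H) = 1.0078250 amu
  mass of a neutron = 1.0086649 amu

Mass of separated nucleons = 96(1.0078250) + 120(1.0086649) = 96.7512000 + 121.0397880 = 217.7909880 amu
Δm = 217.7909880 − 215.849337 = 1.9416510 amu

1.94 amu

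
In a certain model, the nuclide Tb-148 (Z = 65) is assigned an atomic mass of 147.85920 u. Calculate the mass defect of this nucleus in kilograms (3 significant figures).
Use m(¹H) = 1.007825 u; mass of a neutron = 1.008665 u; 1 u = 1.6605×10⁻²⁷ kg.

2.27e-27 kg

Z = 65, so N = A − Z = 148 − 65 = 83.
Mass of separated nucleons = 65(1.007825) + 83(1.008665) = 65.508625 + 83.719195 = 149.227820 u
Mass defect Δm = 149.227820 − 147.85920 = 1.368620 u
In SI units: 1.368620 u × 1.6605×10⁻²⁷ kg/u = 2.2726e-27 kg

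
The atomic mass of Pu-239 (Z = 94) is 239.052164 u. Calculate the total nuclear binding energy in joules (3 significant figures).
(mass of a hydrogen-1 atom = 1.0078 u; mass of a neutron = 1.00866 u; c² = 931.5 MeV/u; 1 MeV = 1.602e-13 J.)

2.89e-10 J

The nucleus contains 94 protons and 239 − 94 = 145 neutrons.
Mass of separated nucleons = 94(1.0078) + 145(1.00866) = 94.7332 + 146.25570 = 240.98890 u
Mass defect Δm = 240.98890 − 239.052164 = 1.936736 u
Binding energy = Δm·c² = 1.936736 × 931.5 MeV/u = 1804.07 MeV
In joules: 1804.07 MeV × 1.602e-13 J/MeV = 2.8901e-10 J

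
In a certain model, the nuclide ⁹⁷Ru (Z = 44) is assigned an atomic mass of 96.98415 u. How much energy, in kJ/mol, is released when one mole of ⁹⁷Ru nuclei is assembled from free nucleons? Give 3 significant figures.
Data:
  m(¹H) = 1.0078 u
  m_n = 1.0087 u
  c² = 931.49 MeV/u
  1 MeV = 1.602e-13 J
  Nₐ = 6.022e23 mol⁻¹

Mass of separated nucleons = 44(1.0078) + 53(1.0087) = 44.3432 + 53.4611 = 97.8043 u
Δm = 97.8043 − 96.98415 = 0.82015 u
Binding energy = Δm·c² = 0.82015 × 931.49 MeV/u = 763.962 MeV
Per nucleus in joules: 763.962 MeV × 1.602e-13 J/MeV = 1.2239e-10 J
Per mole: 1.2239e-10 J × 6.022e23 mol⁻¹ = 7.3703e+13 J/mol

7.37e+10 kJ/mol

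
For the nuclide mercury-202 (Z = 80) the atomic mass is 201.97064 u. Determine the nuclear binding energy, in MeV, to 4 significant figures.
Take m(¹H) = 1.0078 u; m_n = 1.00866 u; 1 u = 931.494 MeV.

1593 MeV

With 80 protons and 122 neutrons (A = 202):
Total constituent mass: 80 × 1.0078 + 122 × 1.00866 = 203.68052 u
The mass defect is 203.68052 − 201.97064 = 1.70988 u.
Binding energy = Δm·c² = 1.70988 × 931.494 MeV/u = 1592.74 MeV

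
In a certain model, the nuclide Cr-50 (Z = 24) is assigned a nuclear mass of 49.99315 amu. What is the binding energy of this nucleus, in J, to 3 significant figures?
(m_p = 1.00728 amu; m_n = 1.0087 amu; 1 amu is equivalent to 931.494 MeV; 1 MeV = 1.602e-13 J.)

The nucleus contains 24 protons and 50 − 24 = 26 neutrons.
Σm = 24·m_p + 26·m_n = 24.17472 + 26.2262 = 50.40092 amu
Δm = 50.40092 − 49.99315 = 0.40777 amu
E_B = 0.40777 × 931.494 = 379.835 MeV
In joules: 379.835 MeV × 1.602e-13 J/MeV = 6.08496e-11 J

6.08e-11 J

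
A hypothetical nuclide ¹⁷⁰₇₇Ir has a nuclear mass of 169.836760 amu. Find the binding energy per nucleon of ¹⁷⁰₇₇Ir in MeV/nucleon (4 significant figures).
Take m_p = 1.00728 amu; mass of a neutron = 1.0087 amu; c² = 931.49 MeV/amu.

Z = 77, so N = A − Z = 170 − 77 = 93.
Σm = 77·m_p + 93·m_n = 77.56056 + 93.8091 = 171.36966 amu
Δm = 171.36966 − 169.836760 = 1.532900 amu
E_B = 1.532900 × 931.49 = 1427.88 MeV
Per nucleon: 1427.88 / 170 = 8.399 MeV

8.399 MeV/nucleon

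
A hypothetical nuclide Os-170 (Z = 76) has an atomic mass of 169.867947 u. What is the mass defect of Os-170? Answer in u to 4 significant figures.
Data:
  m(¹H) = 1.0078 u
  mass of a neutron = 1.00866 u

The nucleus contains 76 protons and 170 − 76 = 94 neutrons.
Σm = 76·m(¹H) + 94·m_n = 76.5928 + 94.81404 = 171.40684 u
The mass defect is 171.40684 − 169.867947 = 1.538893 u.

1.539 u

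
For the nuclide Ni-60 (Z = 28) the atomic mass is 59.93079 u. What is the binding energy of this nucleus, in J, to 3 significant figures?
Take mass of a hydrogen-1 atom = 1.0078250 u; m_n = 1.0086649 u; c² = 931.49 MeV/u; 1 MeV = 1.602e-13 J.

With 28 protons and 32 neutrons (A = 60):
Σm = 28·m(¹H) + 32·m_n = 28.2191000 + 32.2772768 = 60.4963768 u
The mass defect is 60.4963768 − 59.93079 = 0.5655868 u.
E_B = 0.5655868 × 931.49 = 526.838 MeV
In joules: 526.838 MeV × 1.602e-13 J/MeV = 8.4399e-11 J

8.44e-11 J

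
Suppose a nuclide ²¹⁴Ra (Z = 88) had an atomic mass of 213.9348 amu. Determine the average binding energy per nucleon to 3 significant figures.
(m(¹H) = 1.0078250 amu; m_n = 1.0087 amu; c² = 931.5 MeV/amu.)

The nucleus contains 88 protons and 214 − 88 = 126 neutrons.
Total constituent mass: 88 × 1.0078250 + 126 × 1.0087 = 215.7848000 amu
The mass defect is 215.7848000 − 213.9348 = 1.8500000 amu.
E_B = 1.8500000 × 931.5 = 1723.28 MeV
Dividing by A = 214 gives 8.053 MeV per nucleon.

8.05 MeV/nucleon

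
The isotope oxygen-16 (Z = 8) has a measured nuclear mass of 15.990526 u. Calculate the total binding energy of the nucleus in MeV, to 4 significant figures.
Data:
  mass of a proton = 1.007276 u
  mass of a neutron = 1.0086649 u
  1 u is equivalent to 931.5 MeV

127.6 MeV

With 8 protons and 8 neutrons (A = 16):
Total constituent mass: 8 × 1.007276 + 8 × 1.0086649 = 16.1275272 u
Mass defect Δm = 16.1275272 − 15.990526 = 0.1370012 u
Converting to energy: 0.1370012 u × 931.5 MeV/u = 127.617 MeV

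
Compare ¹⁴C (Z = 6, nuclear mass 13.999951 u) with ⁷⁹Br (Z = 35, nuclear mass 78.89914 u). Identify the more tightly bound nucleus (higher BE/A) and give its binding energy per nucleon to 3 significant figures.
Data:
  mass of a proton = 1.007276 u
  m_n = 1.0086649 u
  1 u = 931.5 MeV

⁷⁹Br; 8.69 MeV/nucleon

¹⁴C: Σm = 6(1.007276) + 8(1.0086649) = 14.1129752 u; Δm = 0.1130242 u; E_B = 105.28 MeV; E_B/A = 7.520 MeV
⁷⁹Br: Σm = 35(1.007276) + 44(1.0086649) = 79.6359156 u; Δm = 0.7367756 u; E_B = 686.31 MeV; E_B/A = 8.687 MeV
⁷⁹Br has the higher binding energy per nucleon, so it is the more tightly bound nucleus.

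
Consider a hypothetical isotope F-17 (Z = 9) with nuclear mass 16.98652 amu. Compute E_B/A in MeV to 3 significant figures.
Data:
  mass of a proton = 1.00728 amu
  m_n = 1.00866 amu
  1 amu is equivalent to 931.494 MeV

The nucleus contains 9 protons and 17 − 9 = 8 neutrons.
Total constituent mass: 9 × 1.00728 + 8 × 1.00866 = 17.13480 amu
Δm = 17.13480 − 16.98652 = 0.14828 amu
Binding energy = Δm·c² = 0.14828 × 931.494 MeV/amu = 138.122 MeV
Dividing by A = 17 gives 8.1248 MeV per nucleon.

8.12 MeV/nucleon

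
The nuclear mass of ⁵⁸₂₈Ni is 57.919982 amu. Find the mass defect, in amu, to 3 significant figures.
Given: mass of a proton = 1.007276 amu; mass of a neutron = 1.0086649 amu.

With 28 protons and 30 neutrons (A = 58):
Total constituent mass: 28 × 1.007276 + 30 × 1.0086649 = 58.4636750 amu
Δm = 58.4636750 − 57.919982 = 0.5436930 amu

0.544 amu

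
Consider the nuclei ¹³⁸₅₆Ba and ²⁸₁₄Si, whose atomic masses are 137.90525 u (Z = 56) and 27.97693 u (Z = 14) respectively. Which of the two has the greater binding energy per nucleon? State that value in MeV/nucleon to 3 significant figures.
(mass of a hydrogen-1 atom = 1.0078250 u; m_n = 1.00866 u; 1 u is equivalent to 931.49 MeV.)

¹³⁸₅₆Ba: Σm = 56(1.0078250) + 82(1.00866) = 139.1483200 u; Δm = 1.2430700 u; E_B = 1157.9 MeV; E_B/A = 8.391 MeV
²⁸₁₄Si: Σm = 14(1.0078250) + 14(1.00866) = 28.2307900 u; Δm = 0.2538600 u; E_B = 236.47 MeV; E_B/A = 8.445 MeV
²⁸₁₄Si has the higher binding energy per nucleon, so it is the more tightly bound nucleus.

²⁸₁₄Si; 8.45 MeV/nucleon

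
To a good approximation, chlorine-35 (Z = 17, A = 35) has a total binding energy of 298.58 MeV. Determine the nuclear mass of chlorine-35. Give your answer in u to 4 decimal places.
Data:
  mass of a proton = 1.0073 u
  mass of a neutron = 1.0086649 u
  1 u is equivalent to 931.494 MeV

Mass defect = 298.58 MeV / (931.494 MeV/u) = 0.320539 u
Constituent mass = 17(1.0073) + 18(1.0086649) = 35.2800682 u
Nuclear mass = 35.2800682 − 0.320539 = 34.9595292 u ≈ 34.9595 u (to 4 decimal places)

34.9595 u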